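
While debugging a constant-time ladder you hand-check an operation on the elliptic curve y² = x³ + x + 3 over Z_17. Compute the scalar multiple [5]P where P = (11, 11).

(2, 9)

Repeated addition: build up to 5P.
2P: tangent at (11, 11): λ = (3·11² + 1)/(2·11) ≡ 7/5. 5⁻¹ ≡ 7 (mod 17) since 5·7 = 35 ≡ 1, so λ ≡ 7·7 ≡ 15.
  x = λ² - 11 - 11 = 225 - 22 ≡ 16; y = λ·(11 - 16) - 11 ≡ 16. → (16, 16)
3P: (16, 16) + (11, 11). λ = (11 - 16)/(11 - 16) ≡ 12/12 mod 17. 12⁻¹ ≡ 10 (mod 17), so λ ≡ 1.
  x = λ² - 16 - 11 = 1 - 27 ≡ 8; y = λ·(16 - 8) - 16 ≡ 9. → (8, 9)
4P: (8, 9) + (11, 11). λ = (11 - 9)/(11 - 8) ≡ 2/3 mod 17. 3⁻¹ ≡ 6 (mod 17) since 3·6 = 18 ≡ 1, so λ ≡ 12.
  x = λ² - 8 - 11 = 144 - 19 ≡ 6; y = λ·(8 - 6) - 9 ≡ 15. → (6, 15)
5P: (6, 15) + (11, 11). λ = (11 - 15)/(11 - 6) ≡ 13/5 mod 17. 5⁻¹ ≡ 7 (mod 17), so λ ≡ 6.
  x = λ² - 6 - 11 = 36 - 17 ≡ 2; y = λ·(6 - 2) - 15 ≡ 9. → (2, 9)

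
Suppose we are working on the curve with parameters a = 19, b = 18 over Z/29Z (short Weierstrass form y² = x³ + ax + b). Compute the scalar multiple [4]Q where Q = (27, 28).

Double-and-add on 4 = (100)₂. Start with Q = (27, 28) for the leading 1-bit.
double: tangent at (27, 28): λ = (3·27² + 19)/(2·28) ≡ 2/27. 27⁻¹ ≡ 14 (mod 29), so λ ≡ 2·14 ≡ 28.
  x = λ² - 27 - 27 = 784 - 54 ≡ 5; y = λ·(27 - 5) - 28 ≡ 8. → (5, 8)
double: tangent at (5, 8): λ = (3·5² + 19)/(2·8) ≡ 7/16. 16⁻¹ ≡ 20 (mod 29), so λ ≡ 7·20 ≡ 24.
  x = λ² - 5 - 5 = 576 - 10 ≡ 15; y = λ·(5 - 15) - 8 ≡ 13. → (15, 13)

(15, 13)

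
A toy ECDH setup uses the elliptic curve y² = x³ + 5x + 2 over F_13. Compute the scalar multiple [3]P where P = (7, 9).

(6, 1)

Repeated addition: build up to 3P.
2P: tangent at (7, 9): λ = (3·7² + 5)/(2·9) ≡ 9/5. 5⁻¹ ≡ 8 (mod 13) since 5·8 = 40 ≡ 1, so λ ≡ 9·8 ≡ 7.
  x = λ² - 7 - 7 = 49 - 14 ≡ 9; y = λ·(7 - 9) - 9 ≡ 3. → (9, 3)
3P: (9, 3) + (7, 9). λ = (9 - 3)/(7 - 9) ≡ 6/11 mod 13. 11⁻¹ ≡ 6 (mod 13) since 11·6 = 66 ≡ 1, so λ ≡ 10.
  x = λ² - 9 - 7 = 100 - 16 ≡ 6; y = λ·(9 - 6) - 3 ≡ 1. → (6, 1)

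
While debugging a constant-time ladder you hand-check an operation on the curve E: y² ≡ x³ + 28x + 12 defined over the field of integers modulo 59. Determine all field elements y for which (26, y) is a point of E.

x³ + 28x + 12 = 18316 ≡ 26 (mod 59).
Square roots of 26 mod 59: 12 and 47 (since 12² = 144 ≡ 26).

12, 47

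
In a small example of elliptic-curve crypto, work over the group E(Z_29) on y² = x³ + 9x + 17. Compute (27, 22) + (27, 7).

The two points share x = 27 and their y-coordinates satisfy 22 + 7 ≡ 0 (mod 29), so they are inverses. Their sum is ∞.

O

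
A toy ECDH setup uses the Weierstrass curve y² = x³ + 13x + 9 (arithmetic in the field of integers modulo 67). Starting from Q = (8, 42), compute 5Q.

Double-and-add on 5 = (101)₂. Start with Q = (8, 42) for the leading 1-bit.
double: tangent at (8, 42): λ = (3·8² + 13)/(2·42) ≡ 4/17. 17⁻¹ ≡ 4 (mod 67) since 17·4 = 68 ≡ 1, so λ ≡ 4·4 ≡ 16.
  x = λ² - 8 - 8 = 256 - 16 ≡ 39; y = λ·(8 - 39) - 42 ≡ 65. → (39, 65)
double: tangent at (39, 65): λ = (3·39² + 13)/(2·65) ≡ 20/63. 63⁻¹ ≡ 50 (mod 67), so λ ≡ 20·50 ≡ 62.
  x = λ² - 39 - 39 = 3844 - 78 ≡ 14; y = λ·(39 - 14) - 65 ≡ 11. → (14, 11)
add Q: (14, 11) + (8, 42). λ = (42 - 11)/(8 - 14) ≡ 31/61 mod 67. 61⁻¹ ≡ 11 (mod 67) since 61·11 = 671 ≡ 1, so λ ≡ 6.
  x = λ² - 14 - 8 = 36 - 22 ≡ 14; y = λ·(14 - 14) - 11 ≡ 56. → (14, 56)

(14, 56)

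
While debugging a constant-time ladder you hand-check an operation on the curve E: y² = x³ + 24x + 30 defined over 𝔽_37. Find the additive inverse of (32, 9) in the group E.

-(32, 9) = (32, -9 mod 37) = (32, 28).

(32, 28)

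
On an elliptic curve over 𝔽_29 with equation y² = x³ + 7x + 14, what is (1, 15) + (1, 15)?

tangent at (1, 15): λ = (3·1² + 7)/(2·15) ≡ 10/1. 1⁻¹ ≡ 1 (mod 29), so λ ≡ 10·1 ≡ 10.
  x = λ² - 1 - 1 = 100 - 2 ≡ 11; y = λ·(1 - 11) - 15 ≡ 1. → (11, 1)

(11, 1)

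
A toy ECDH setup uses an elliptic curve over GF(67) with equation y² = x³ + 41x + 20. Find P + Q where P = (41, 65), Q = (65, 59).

(49, 4)

(41, 65) + (65, 59). λ = (59 - 65)/(65 - 41) ≡ 61/24 mod 67. 24⁻¹ ≡ 14 (mod 67) since 24·14 = 336 ≡ 1, so λ ≡ 50.
  x = λ² - 41 - 65 = 2500 - 106 ≡ 49; y = λ·(41 - 49) - 65 ≡ 4. → (49, 4)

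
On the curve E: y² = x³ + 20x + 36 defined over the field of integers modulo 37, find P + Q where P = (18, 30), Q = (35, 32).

(18, 30) + (35, 32). λ = (32 - 30)/(35 - 18) ≡ 2/17 mod 37. 17⁻¹ ≡ 24 (mod 37), so λ ≡ 11.
  x = λ² - 18 - 35 = 121 - 53 ≡ 31; y = λ·(18 - 31) - 30 ≡ 12. → (31, 12)

(31, 12)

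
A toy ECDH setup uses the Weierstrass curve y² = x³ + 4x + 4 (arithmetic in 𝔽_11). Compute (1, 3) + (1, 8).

O

The two points share x = 1 and their y-coordinates satisfy 3 + 8 ≡ 0 (mod 11), so they are inverses. Their sum is 𝒪.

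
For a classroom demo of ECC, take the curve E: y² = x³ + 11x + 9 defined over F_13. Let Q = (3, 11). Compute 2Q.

tangent at (3, 11): λ = (3·3² + 11)/(2·11) ≡ 12/9. 9⁻¹ ≡ 3 (mod 13), so λ ≡ 12·3 ≡ 10.
  x = λ² - 3 - 3 = 100 - 6 ≡ 3; y = λ·(3 - 3) - 11 ≡ 2. → (3, 2)

(3, 2)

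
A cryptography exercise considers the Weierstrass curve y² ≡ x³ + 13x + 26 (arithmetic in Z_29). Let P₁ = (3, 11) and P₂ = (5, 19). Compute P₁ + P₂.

(8, 27)

(3, 11) + (5, 19). λ = (19 - 11)/(5 - 3) ≡ 8/2 mod 29. 2⁻¹ ≡ 15 (mod 29), so λ ≡ 4.
  x = λ² - 3 - 5 = 16 - 8 ≡ 8; y = λ·(3 - 8) - 11 ≡ 27. → (8, 27)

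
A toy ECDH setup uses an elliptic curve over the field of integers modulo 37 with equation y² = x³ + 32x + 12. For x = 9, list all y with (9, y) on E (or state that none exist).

17, 20

x³ + 32x + 12 = 1029 ≡ 30 (mod 37).
Square roots of 30 mod 37: 17 and 20 (since 17² = 289 ≡ 30).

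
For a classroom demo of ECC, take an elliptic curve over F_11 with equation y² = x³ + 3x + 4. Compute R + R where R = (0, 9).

tangent at (0, 9): λ = (3·0² + 3)/(2·9) ≡ 3/7. 7⁻¹ ≡ 8 (mod 11), so λ ≡ 3·8 ≡ 2.
  x = λ² - 0 - 0 = 4 - 0 ≡ 4; y = λ·(0 - 4) - 9 ≡ 5. → (4, 5)

(4, 5)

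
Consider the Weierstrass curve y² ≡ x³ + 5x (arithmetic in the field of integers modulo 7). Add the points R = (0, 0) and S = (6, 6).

(0, 0) + (6, 6). λ = (6 - 0)/(6 - 0) ≡ 6/6 mod 7. 6⁻¹ ≡ 6 (mod 7) since 6·6 = 36 ≡ 1, so λ ≡ 1.
  x = λ² - 0 - 6 = 1 - 6 ≡ 2; y = λ·(0 - 2) - 0 ≡ 5. → (2, 5)

(2, 5)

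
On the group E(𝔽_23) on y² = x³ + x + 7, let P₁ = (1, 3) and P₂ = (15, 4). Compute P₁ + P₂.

(9, 3)

(1, 3) + (15, 4). λ = (4 - 3)/(15 - 1) ≡ 1/14 mod 23. 14⁻¹ ≡ 5 (mod 23), so λ ≡ 5.
  x = λ² - 1 - 15 = 25 - 16 ≡ 9; y = λ·(1 - 9) - 3 ≡ 3. → (9, 3)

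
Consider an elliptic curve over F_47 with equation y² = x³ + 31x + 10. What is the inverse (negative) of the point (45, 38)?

-(45, 38) = (45, -38 mod 47) = (45, 9).

(45, 9)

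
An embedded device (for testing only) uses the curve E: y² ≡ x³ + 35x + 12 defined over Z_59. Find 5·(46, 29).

(6, 54)

Write G = (46, 29).
Double-and-add on 5 = (101)₂. Start with G = (46, 29) for the leading 1-bit.
double: tangent at (46, 29): λ = (3·46² + 35)/(2·29) ≡ 11/58. 58⁻¹ ≡ 58 (mod 59), so λ ≡ 11·58 ≡ 48.
  x = λ² - 46 - 46 = 2304 - 92 ≡ 29; y = λ·(46 - 29) - 29 ≡ 20. → (29, 20)
double: tangent at (29, 20): λ = (3·29² + 35)/(2·20) ≡ 21/40. 40⁻¹ ≡ 31 (mod 59), so λ ≡ 21·31 ≡ 2.
  x = λ² - 29 - 29 = 4 - 58 ≡ 5; y = λ·(29 - 5) - 20 ≡ 28. → (5, 28)
add G: (5, 28) + (46, 29). λ = (29 - 28)/(46 - 5) ≡ 1/41 mod 59. 41⁻¹ ≡ 36 (mod 59), so λ ≡ 36.
  x = λ² - 5 - 46 = 1296 - 51 ≡ 6; y = λ·(5 - 6) - 28 ≡ 54. → (6, 54)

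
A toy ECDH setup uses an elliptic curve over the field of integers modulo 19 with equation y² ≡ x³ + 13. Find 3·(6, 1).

Write P = (6, 1).
Repeated addition: build up to 3P.
2P: tangent at (6, 1): λ = (3·6² + 0)/(2·1) ≡ 13/2. 2⁻¹ ≡ 10 (mod 19), so λ ≡ 13·10 ≡ 16.
  x = λ² - 6 - 6 = 256 - 12 ≡ 16; y = λ·(6 - 16) - 1 ≡ 10. → (16, 10)
3P: (16, 10) + (6, 1). λ = (1 - 10)/(6 - 16) ≡ 10/9 mod 19. 9⁻¹ ≡ 17 (mod 19) since 9·17 = 153 ≡ 1, so λ ≡ 18.
  x = λ² - 16 - 6 = 324 - 22 ≡ 17; y = λ·(16 - 17) - 10 ≡ 10. → (17, 10)

(17, 10)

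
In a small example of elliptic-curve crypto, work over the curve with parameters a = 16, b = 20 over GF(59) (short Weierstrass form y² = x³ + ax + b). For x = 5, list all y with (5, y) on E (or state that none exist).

15, 44

x³ + 16x + 20 = 225 ≡ 48 (mod 59).
Square roots of 48 mod 59: 15 and 44 (since 15² = 225 ≡ 48).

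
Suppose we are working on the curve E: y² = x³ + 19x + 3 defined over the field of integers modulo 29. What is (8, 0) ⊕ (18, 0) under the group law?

(3, 0)

(8, 0) + (18, 0). λ = (0 - 0)/(18 - 8) ≡ 0/10 mod 29. 10⁻¹ ≡ 3 (mod 29) since 10·3 = 30 ≡ 1, so λ ≡ 0.
  x = λ² - 8 - 18 = 0 - 26 ≡ 3; y = λ·(8 - 3) - 0 ≡ 0. → (3, 0)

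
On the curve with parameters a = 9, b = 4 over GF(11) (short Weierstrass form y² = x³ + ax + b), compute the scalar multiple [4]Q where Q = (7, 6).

Double-and-add on 4 = (100)₂. Start with Q = (7, 6) for the leading 1-bit.
double: tangent at (7, 6): λ = (3·7² + 9)/(2·6) ≡ 2/1. 1⁻¹ ≡ 1 (mod 11) since 1·1 = 1 ≡ 1, so λ ≡ 2·1 ≡ 2.
  x = λ² - 7 - 7 = 4 - 14 ≡ 1; y = λ·(7 - 1) - 6 ≡ 6. → (1, 6)
double: tangent at (1, 6): λ = (3·1² + 9)/(2·6) ≡ 1/1. 1⁻¹ ≡ 1 (mod 11), so λ ≡ 1·1 ≡ 1.
  x = λ² - 1 - 1 = 1 - 2 ≡ 10; y = λ·(1 - 10) - 6 ≡ 7. → (10, 7)

(10, 7)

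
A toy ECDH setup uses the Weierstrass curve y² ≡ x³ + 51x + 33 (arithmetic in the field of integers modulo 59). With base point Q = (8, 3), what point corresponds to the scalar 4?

Double-and-add on 4 = (100)₂. Start with Q = (8, 3) for the leading 1-bit.
double: tangent at (8, 3): λ = (3·8² + 51)/(2·3) ≡ 7/6. 6⁻¹ ≡ 10 (mod 59), so λ ≡ 7·10 ≡ 11.
  x = λ² - 8 - 8 = 121 - 16 ≡ 46; y = λ·(8 - 46) - 3 ≡ 51. → (46, 51)
double: tangent at (46, 51): λ = (3·46² + 51)/(2·51) ≡ 27/43. 43⁻¹ ≡ 11 (mod 59), so λ ≡ 27·11 ≡ 2.
  x = λ² - 46 - 46 = 4 - 92 ≡ 30; y = λ·(46 - 30) - 51 ≡ 40. → (30, 40)

(30, 40)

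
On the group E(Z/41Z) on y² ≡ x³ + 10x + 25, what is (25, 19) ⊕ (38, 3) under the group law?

(21, 36)

(25, 19) + (38, 3). λ = (3 - 19)/(38 - 25) ≡ 25/13 mod 41. 13⁻¹ ≡ 19 (mod 41), so λ ≡ 24.
  x = λ² - 25 - 38 = 576 - 63 ≡ 21; y = λ·(25 - 21) - 19 ≡ 36. → (21, 36)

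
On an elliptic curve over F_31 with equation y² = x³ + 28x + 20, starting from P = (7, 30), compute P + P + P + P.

Double-and-add on 4 = (100)₂. Start with P = (7, 30) for the leading 1-bit.
double: tangent at (7, 30): λ = (3·7² + 28)/(2·30) ≡ 20/29. 29⁻¹ ≡ 15 (mod 31), so λ ≡ 20·15 ≡ 21.
  x = λ² - 7 - 7 = 441 - 14 ≡ 24; y = λ·(7 - 24) - 30 ≡ 16. → (24, 16)
double: tangent at (24, 16): λ = (3·24² + 28)/(2·16) ≡ 20/1. 1⁻¹ ≡ 1 (mod 31), so λ ≡ 20·1 ≡ 20.
  x = λ² - 24 - 24 = 400 - 48 ≡ 11; y = λ·(24 - 11) - 16 ≡ 27. → (11, 27)

(11, 27)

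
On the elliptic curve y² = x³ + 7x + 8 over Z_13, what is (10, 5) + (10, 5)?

(3, 11)

tangent at (10, 5): λ = (3·10² + 7)/(2·5) ≡ 8/10. 10⁻¹ ≡ 4 (mod 13) since 10·4 = 40 ≡ 1, so λ ≡ 8·4 ≡ 6.
  x = λ² - 10 - 10 = 36 - 20 ≡ 3; y = λ·(10 - 3) - 5 ≡ 11. → (3, 11)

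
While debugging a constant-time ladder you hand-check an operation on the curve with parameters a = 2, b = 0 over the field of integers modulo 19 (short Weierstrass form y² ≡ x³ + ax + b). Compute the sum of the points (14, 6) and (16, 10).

(12, 17)

(14, 6) + (16, 10). λ = (10 - 6)/(16 - 14) ≡ 4/2 mod 19. 2⁻¹ ≡ 10 (mod 19) since 2·10 = 20 ≡ 1, so λ ≡ 2.
  x = λ² - 14 - 16 = 4 - 30 ≡ 12; y = λ·(14 - 12) - 6 ≡ 17. → (12, 17)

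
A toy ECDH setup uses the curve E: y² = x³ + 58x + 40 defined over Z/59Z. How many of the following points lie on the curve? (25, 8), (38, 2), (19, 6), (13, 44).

(25, 8): 8² ≡ 5, rhs ≡ 5 → on.
(38, 2): 2² ≡ 4, rhs ≡ 4 → on.
(19, 6): 6² ≡ 36, rhs ≡ 36 → on.
(13, 44): 44² ≡ 48, rhs ≡ 41 → off.

3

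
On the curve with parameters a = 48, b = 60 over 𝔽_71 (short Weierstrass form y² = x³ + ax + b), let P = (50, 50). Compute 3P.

(10, 64)

Repeated addition: build up to 3P.
2P: tangent at (50, 50): λ = (3·50² + 48)/(2·50) ≡ 22/29. 29⁻¹ ≡ 49 (mod 71), so λ ≡ 22·49 ≡ 13.
  x = λ² - 50 - 50 = 169 - 100 ≡ 69; y = λ·(50 - 69) - 50 ≡ 58. → (69, 58)
3P: (69, 58) + (50, 50). λ = (50 - 58)/(50 - 69) ≡ 63/52 mod 71. 52⁻¹ ≡ 56 (mod 71), so λ ≡ 49.
  x = λ² - 69 - 50 = 2401 - 119 ≡ 10; y = λ·(69 - 10) - 58 ≡ 64. → (10, 64)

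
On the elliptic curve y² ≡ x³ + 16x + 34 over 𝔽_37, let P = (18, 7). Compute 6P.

Repeated addition: build up to 6P.
2P: tangent at (18, 7): λ = (3·18² + 16)/(2·7) ≡ 26/14. 14⁻¹ ≡ 8 (mod 37) since 14·8 = 112 ≡ 1, so λ ≡ 26·8 ≡ 23.
  x = λ² - 18 - 18 = 529 - 36 ≡ 12; y = λ·(18 - 12) - 7 ≡ 20. → (12, 20)
3P: (12, 20) + (18, 7). λ = (7 - 20)/(18 - 12) ≡ 24/6 mod 37. 6⁻¹ ≡ 31 (mod 37), so λ ≡ 4.
  x = λ² - 12 - 18 = 16 - 30 ≡ 23; y = λ·(12 - 23) - 20 ≡ 10. → (23, 10)
4P: (23, 10) + (18, 7). λ = (7 - 10)/(18 - 23) ≡ 34/32 mod 37. 32⁻¹ ≡ 22 (mod 37), so λ ≡ 8.
  x = λ² - 23 - 18 = 64 - 41 ≡ 23; y = λ·(23 - 23) - 10 ≡ 27. → (23, 27)
5P: (23, 27) + (18, 7). λ = (7 - 27)/(18 - 23) ≡ 17/32 mod 37. 32⁻¹ ≡ 22 (mod 37) since 32·22 = 704 ≡ 1, so λ ≡ 4.
  x = λ² - 23 - 18 = 16 - 41 ≡ 12; y = λ·(23 - 12) - 27 ≡ 17. → (12, 17)
6P: (12, 17) + (18, 7). λ = (7 - 17)/(18 - 12) ≡ 27/6 mod 37. 6⁻¹ ≡ 31 (mod 37), so λ ≡ 23.
  x = λ² - 12 - 18 = 529 - 30 ≡ 18; y = λ·(12 - 18) - 17 ≡ 30. → (18, 30)

(18, 30)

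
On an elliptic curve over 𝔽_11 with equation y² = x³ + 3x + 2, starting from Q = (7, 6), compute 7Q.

(4, 10)

Double-and-add on 7 = (111)₂. Start with Q = (7, 6) for the leading 1-bit.
double: tangent at (7, 6): λ = (3·7² + 3)/(2·6) ≡ 7/1. 1⁻¹ ≡ 1 (mod 11) since 1·1 = 1 ≡ 1, so λ ≡ 7·1 ≡ 7.
  x = λ² - 7 - 7 = 49 - 14 ≡ 2; y = λ·(7 - 2) - 6 ≡ 7. → (2, 7)
add Q: (2, 7) + (7, 6). λ = (6 - 7)/(7 - 2) ≡ 10/5 mod 11. 5⁻¹ ≡ 9 (mod 11) since 5·9 = 45 ≡ 1, so λ ≡ 2.
  x = λ² - 2 - 7 = 4 - 9 ≡ 6; y = λ·(2 - 6) - 7 ≡ 7. → (6, 7)
double: tangent at (6, 7): λ = (3·6² + 3)/(2·7) ≡ 1/3. 3⁻¹ ≡ 4 (mod 11), so λ ≡ 1·4 ≡ 4.
  x = λ² - 6 - 6 = 16 - 12 ≡ 4; y = λ·(6 - 4) - 7 ≡ 1. → (4, 1)
add Q: (4, 1) + (7, 6). λ = (6 - 1)/(7 - 4) ≡ 5/3 mod 11. 3⁻¹ ≡ 4 (mod 11), so λ ≡ 9.
  x = λ² - 4 - 7 = 81 - 11 ≡ 4; y = λ·(4 - 4) - 1 ≡ 10. → (4, 10)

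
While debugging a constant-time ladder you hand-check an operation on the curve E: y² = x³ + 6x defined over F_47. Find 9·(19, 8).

(30, 22)

Write Q = (19, 8).
Double-and-add on 9 = (1001)₂. Start with Q = (19, 8) for the leading 1-bit.
double: tangent at (19, 8): λ = (3·19² + 6)/(2·8) ≡ 8/16. 16⁻¹ ≡ 3 (mod 47), so λ ≡ 8·3 ≡ 24.
  x = λ² - 19 - 19 = 576 - 38 ≡ 21; y = λ·(19 - 21) - 8 ≡ 38. → (21, 38)
double: tangent at (21, 38): λ = (3·21² + 6)/(2·38) ≡ 13/29. 29⁻¹ ≡ 13 (mod 47) since 29·13 = 377 ≡ 1, so λ ≡ 13·13 ≡ 28.
  x = λ² - 21 - 21 = 784 - 42 ≡ 37; y = λ·(21 - 37) - 38 ≡ 31. → (37, 31)
double: tangent at (37, 31): λ = (3·37² + 6)/(2·31) ≡ 24/15. 15⁻¹ ≡ 22 (mod 47), so λ ≡ 24·22 ≡ 11.
  x = λ² - 37 - 37 = 121 - 74 ≡ 0; y = λ·(37 - 0) - 31 ≡ 0. → (0, 0)
add Q: (0, 0) + (19, 8). λ = (8 - 0)/(19 - 0) ≡ 8/19 mod 47. 19⁻¹ ≡ 5 (mod 47), so λ ≡ 40.
  x = λ² - 0 - 19 = 1600 - 19 ≡ 30; y = λ·(0 - 30) - 0 ≡ 22. → (30, 22)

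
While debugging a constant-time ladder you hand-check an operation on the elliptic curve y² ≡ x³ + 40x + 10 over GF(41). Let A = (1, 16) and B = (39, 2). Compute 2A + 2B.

(40, 16)

First 2A:
Repeated addition: build up to 2A.
2A: tangent at (1, 16): λ = (3·1² + 40)/(2·16) ≡ 2/32. 32⁻¹ ≡ 9 (mod 41) since 32·9 = 288 ≡ 1, so λ ≡ 2·9 ≡ 18.
  x = λ² - 1 - 1 = 324 - 2 ≡ 35; y = λ·(1 - 35) - 16 ≡ 28. → (35, 28)
2A = (35, 28).
Next 2B:
Repeated addition: build up to 2B.
2B: tangent at (39, 2): λ = (3·39² + 40)/(2·2) ≡ 11/4. 4⁻¹ ≡ 31 (mod 41), so λ ≡ 11·31 ≡ 13.
  x = λ² - 39 - 39 = 169 - 78 ≡ 9; y = λ·(39 - 9) - 2 ≡ 19. → (9, 19)
2B = (9, 19).
Finally 2A + 2B:
(35, 28) + (9, 19). λ = (19 - 28)/(9 - 35) ≡ 32/15 mod 41. 15⁻¹ ≡ 11 (mod 41), so λ ≡ 24.
  x = λ² - 35 - 9 = 576 - 44 ≡ 40; y = λ·(35 - 40) - 28 ≡ 16. → (40, 16)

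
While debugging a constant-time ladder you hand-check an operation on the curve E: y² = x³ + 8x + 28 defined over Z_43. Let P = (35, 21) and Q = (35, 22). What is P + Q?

O

The two points share x = 35 and their y-coordinates satisfy 21 + 22 ≡ 0 (mod 43), so they are inverses. Their sum is ∞.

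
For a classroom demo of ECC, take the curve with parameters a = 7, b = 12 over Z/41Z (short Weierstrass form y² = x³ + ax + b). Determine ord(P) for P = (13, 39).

4

2P: tangent at (13, 39): λ = (3·13² + 7)/(2·39) ≡ 22/37. 37⁻¹ ≡ 10 (mod 41) since 37·10 = 370 ≡ 1, so λ ≡ 22·10 ≡ 15.
  x = λ² - 13 - 13 = 225 - 26 ≡ 35; y = λ·(13 - 35) - 39 ≡ 0. → (35, 0)
3P: (35, 0) + (13, 39). λ = (39 - 0)/(13 - 35) ≡ 39/19 mod 41. 19⁻¹ ≡ 13 (mod 41) since 19·13 = 247 ≡ 1, so λ ≡ 15.
  x = λ² - 35 - 13 = 225 - 48 ≡ 13; y = λ·(35 - 13) - 0 ≡ 2. → (13, 2)
4P: (13, 2) + (13, 39): same x and y₁ ≡ -y₂, so the sum is ∞.
4P = ∞, so the order is 4.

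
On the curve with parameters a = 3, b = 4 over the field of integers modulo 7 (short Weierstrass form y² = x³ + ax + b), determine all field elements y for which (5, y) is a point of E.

2, 5

x³ + 3x + 4 = 144 ≡ 4 (mod 7).
Square roots of 4 mod 7: 2 and 5 (since 2² = 4 ≡ 4).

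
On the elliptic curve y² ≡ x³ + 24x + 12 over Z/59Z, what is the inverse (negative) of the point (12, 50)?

-(12, 50) = (12, -50 mod 59) = (12, 9).

(12, 9)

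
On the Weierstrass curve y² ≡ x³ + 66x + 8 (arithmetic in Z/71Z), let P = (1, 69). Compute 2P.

(16, 30)

tangent at (1, 69): λ = (3·1² + 66)/(2·69) ≡ 69/67. 67⁻¹ ≡ 53 (mod 71), so λ ≡ 69·53 ≡ 36.
  x = λ² - 1 - 1 = 1296 - 2 ≡ 16; y = λ·(1 - 16) - 69 ≡ 30. → (16, 30)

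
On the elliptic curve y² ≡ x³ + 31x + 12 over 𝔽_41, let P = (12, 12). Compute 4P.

Repeated addition: build up to 4P.
2P: tangent at (12, 12): λ = (3·12² + 31)/(2·12) ≡ 12/24. 24⁻¹ ≡ 12 (mod 41) since 24·12 = 288 ≡ 1, so λ ≡ 12·12 ≡ 21.
  x = λ² - 12 - 12 = 441 - 24 ≡ 7; y = λ·(12 - 7) - 12 ≡ 11. → (7, 11)
3P: (7, 11) + (12, 12). λ = (12 - 11)/(12 - 7) ≡ 1/5 mod 41. 5⁻¹ ≡ 33 (mod 41) since 5·33 = 165 ≡ 1, so λ ≡ 33.
  x = λ² - 7 - 12 = 1089 - 19 ≡ 4; y = λ·(7 - 4) - 11 ≡ 6. → (4, 6)
4P: (4, 6) + (12, 12). λ = (12 - 6)/(12 - 4) ≡ 6/8 mod 41. 8⁻¹ ≡ 36 (mod 41), so λ ≡ 11.
  x = λ² - 4 - 12 = 121 - 16 ≡ 23; y = λ·(4 - 23) - 6 ≡ 31. → (23, 31)

(23, 31)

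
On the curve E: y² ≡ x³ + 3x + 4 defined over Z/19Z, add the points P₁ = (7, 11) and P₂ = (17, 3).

(7, 11) + (17, 3). λ = (3 - 11)/(17 - 7) ≡ 11/10 mod 19. 10⁻¹ ≡ 2 (mod 19) since 10·2 = 20 ≡ 1, so λ ≡ 3.
  x = λ² - 7 - 17 = 9 - 24 ≡ 4; y = λ·(7 - 4) - 11 ≡ 17. → (4, 17)

(4, 17)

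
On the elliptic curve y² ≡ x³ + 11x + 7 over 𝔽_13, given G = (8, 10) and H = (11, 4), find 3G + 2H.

First 3G:
Repeated addition: build up to 3G.
2G: tangent at (8, 10): λ = (3·8² + 11)/(2·10) ≡ 8/7. 7⁻¹ ≡ 2 (mod 13), so λ ≡ 8·2 ≡ 3.
  x = λ² - 8 - 8 = 9 - 16 ≡ 6; y = λ·(8 - 6) - 10 ≡ 9. → (6, 9)
3G: (6, 9) + (8, 10). λ = (10 - 9)/(8 - 6) ≡ 1/2 mod 13. 2⁻¹ ≡ 7 (mod 13), so λ ≡ 7.
  x = λ² - 6 - 8 = 49 - 14 ≡ 9; y = λ·(6 - 9) - 9 ≡ 9. → (9, 9)
3G = (9, 9).
Next 2H:
Repeated addition: build up to 2H.
2H: tangent at (11, 4): λ = (3·11² + 11)/(2·4) ≡ 10/8. 8⁻¹ ≡ 5 (mod 13) since 8·5 = 40 ≡ 1, so λ ≡ 10·5 ≡ 11.
  x = λ² - 11 - 11 = 121 - 22 ≡ 8; y = λ·(11 - 8) - 4 ≡ 3. → (8, 3)
2H = (8, 3).
Finally 3G + 2H:
(9, 9) + (8, 3). λ = (3 - 9)/(8 - 9) ≡ 7/12 mod 13. 12⁻¹ ≡ 12 (mod 13), so λ ≡ 6.
  x = λ² - 9 - 8 = 36 - 17 ≡ 6; y = λ·(9 - 6) - 9 ≡ 9. → (6, 9)

(6, 9)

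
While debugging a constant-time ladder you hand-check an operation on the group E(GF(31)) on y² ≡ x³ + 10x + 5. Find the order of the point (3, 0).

2P: (3, 0) + (3, 0): same x and y₁ ≡ -y₂, so the sum is the point at infinity.
2P = the point at infinity, so the order is 2.

2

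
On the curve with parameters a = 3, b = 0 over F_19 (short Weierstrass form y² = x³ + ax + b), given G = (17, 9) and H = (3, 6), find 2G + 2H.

(5, 11)

First 2G:
Repeated addition: build up to 2G.
2G: tangent at (17, 9): λ = (3·17² + 3)/(2·9) ≡ 15/18. 18⁻¹ ≡ 18 (mod 19), so λ ≡ 15·18 ≡ 4.
  x = λ² - 17 - 17 = 16 - 34 ≡ 1; y = λ·(17 - 1) - 9 ≡ 17. → (1, 17)
2G = (1, 17).
Next 2H:
Repeated addition: build up to 2H.
2H: tangent at (3, 6): λ = (3·3² + 3)/(2·6) ≡ 11/12. 12⁻¹ ≡ 8 (mod 19), so λ ≡ 11·8 ≡ 12.
  x = λ² - 3 - 3 = 144 - 6 ≡ 5; y = λ·(3 - 5) - 6 ≡ 8. → (5, 8)
2H = (5, 8).
Finally 2G + 2H:
(1, 17) + (5, 8). λ = (8 - 17)/(5 - 1) ≡ 10/4 mod 19. 4⁻¹ ≡ 5 (mod 19) since 4·5 = 20 ≡ 1, so λ ≡ 12.
  x = λ² - 1 - 5 = 144 - 6 ≡ 5; y = λ·(1 - 5) - 17 ≡ 11. → (5, 11)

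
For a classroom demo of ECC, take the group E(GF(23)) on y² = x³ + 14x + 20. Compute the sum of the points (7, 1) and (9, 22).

(8, 0)

(7, 1) + (9, 22). λ = (22 - 1)/(9 - 7) ≡ 21/2 mod 23. 2⁻¹ ≡ 12 (mod 23) since 2·12 = 24 ≡ 1, so λ ≡ 22.
  x = λ² - 7 - 9 = 484 - 16 ≡ 8; y = λ·(7 - 8) - 1 ≡ 0. → (8, 0)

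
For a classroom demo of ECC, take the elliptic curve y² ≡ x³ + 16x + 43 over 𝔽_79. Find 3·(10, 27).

Write G = (10, 27).
Repeated addition: build up to 3G.
2G: tangent at (10, 27): λ = (3·10² + 16)/(2·27) ≡ 0/54. 54⁻¹ ≡ 60 (mod 79) since 54·60 = 3240 ≡ 1, so λ ≡ 0·60 ≡ 0.
  x = λ² - 10 - 10 = 0 - 20 ≡ 59; y = λ·(10 - 59) - 27 ≡ 52. → (59, 52)
3G: (59, 52) + (10, 27). λ = (27 - 52)/(10 - 59) ≡ 54/30 mod 79. 30⁻¹ ≡ 29 (mod 79) since 30·29 = 870 ≡ 1, so λ ≡ 65.
  x = λ² - 59 - 10 = 4225 - 69 ≡ 48; y = λ·(59 - 48) - 52 ≡ 31. → (48, 31)

(48, 31)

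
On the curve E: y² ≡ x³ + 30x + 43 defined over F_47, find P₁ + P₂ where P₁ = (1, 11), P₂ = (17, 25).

(7, 19)

(1, 11) + (17, 25). λ = (25 - 11)/(17 - 1) ≡ 14/16 mod 47. 16⁻¹ ≡ 3 (mod 47), so λ ≡ 42.
  x = λ² - 1 - 17 = 1764 - 18 ≡ 7; y = λ·(1 - 7) - 11 ≡ 19. → (7, 19)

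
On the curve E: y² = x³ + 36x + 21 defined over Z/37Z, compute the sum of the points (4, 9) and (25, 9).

(4, 9) + (25, 9). λ = (9 - 9)/(25 - 4) ≡ 0/21 mod 37. 21⁻¹ ≡ 30 (mod 37), so λ ≡ 0.
  x = λ² - 4 - 25 = 0 - 29 ≡ 8; y = λ·(4 - 8) - 9 ≡ 28. → (8, 28)

(8, 28)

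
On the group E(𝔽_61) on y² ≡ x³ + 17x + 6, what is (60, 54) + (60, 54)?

tangent at (60, 54): λ = (3·60² + 17)/(2·54) ≡ 20/47. 47⁻¹ ≡ 13 (mod 61) since 47·13 = 611 ≡ 1, so λ ≡ 20·13 ≡ 16.
  x = λ² - 60 - 60 = 256 - 120 ≡ 14; y = λ·(60 - 14) - 54 ≡ 11. → (14, 11)

(14, 11)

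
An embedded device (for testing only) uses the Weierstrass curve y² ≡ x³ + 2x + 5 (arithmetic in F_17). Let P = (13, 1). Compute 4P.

Repeated addition: build up to 4P.
2P: tangent at (13, 1): λ = (3·13² + 2)/(2·1) ≡ 16/2. 2⁻¹ ≡ 9 (mod 17) since 2·9 = 18 ≡ 1, so λ ≡ 16·9 ≡ 8.
  x = λ² - 13 - 13 = 64 - 26 ≡ 4; y = λ·(13 - 4) - 1 ≡ 3. → (4, 3)
3P: (4, 3) + (13, 1). λ = (1 - 3)/(13 - 4) ≡ 15/9 mod 17. 9⁻¹ ≡ 2 (mod 17) since 9·2 = 18 ≡ 1, so λ ≡ 13.
  x = λ² - 4 - 13 = 169 - 17 ≡ 16; y = λ·(4 - 16) - 3 ≡ 11. → (16, 11)
4P: (16, 11) + (13, 1). λ = (1 - 11)/(13 - 16) ≡ 7/14 mod 17. 14⁻¹ ≡ 11 (mod 17) since 14·11 = 154 ≡ 1, so λ ≡ 9.
  x = λ² - 16 - 13 = 81 - 29 ≡ 1; y = λ·(16 - 1) - 11 ≡ 5. → (1, 5)

(1, 5)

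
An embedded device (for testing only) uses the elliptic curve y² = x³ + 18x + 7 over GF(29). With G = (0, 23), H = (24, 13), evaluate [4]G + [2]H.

First 4G:
Double-and-add on 4 = (100)₂. Start with G = (0, 23) for the leading 1-bit.
double: tangent at (0, 23): λ = (3·0² + 18)/(2·23) ≡ 18/17. 17⁻¹ ≡ 12 (mod 29), so λ ≡ 18·12 ≡ 13.
  x = λ² - 0 - 0 = 169 - 0 ≡ 24; y = λ·(0 - 24) - 23 ≡ 13. → (24, 13)
double: tangent at (24, 13): λ = (3·24² + 18)/(2·13) ≡ 6/26. 26⁻¹ ≡ 19 (mod 29) since 26·19 = 494 ≡ 1, so λ ≡ 6·19 ≡ 27.
  x = λ² - 24 - 24 = 729 - 48 ≡ 14; y = λ·(24 - 14) - 13 ≡ 25. → (14, 25)
4G = (14, 25).
Next 2H:
Repeated addition: build up to 2H.
2H: tangent at (24, 13): λ = (3·24² + 18)/(2·13) ≡ 6/26. 26⁻¹ ≡ 19 (mod 29), so λ ≡ 6·19 ≡ 27.
  x = λ² - 24 - 24 = 729 - 48 ≡ 14; y = λ·(24 - 14) - 13 ≡ 25. → (14, 25)
2H = (14, 25).
Finally 4G + 2H:
tangent at (14, 25): λ = (3·14² + 18)/(2·25) ≡ 26/21. 21⁻¹ ≡ 18 (mod 29), so λ ≡ 26·18 ≡ 4.
  x = λ² - 14 - 14 = 16 - 28 ≡ 17; y = λ·(14 - 17) - 25 ≡ 21. → (17, 21)

(17, 21)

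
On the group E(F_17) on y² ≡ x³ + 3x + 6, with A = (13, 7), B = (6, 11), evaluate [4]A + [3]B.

(15, 3)

First 4A:
Repeated addition: build up to 4A.
2A: tangent at (13, 7): λ = (3·13² + 3)/(2·7) ≡ 0/14. 14⁻¹ ≡ 11 (mod 17) since 14·11 = 154 ≡ 1, so λ ≡ 0·11 ≡ 0.
  x = λ² - 13 - 13 = 0 - 26 ≡ 8; y = λ·(13 - 8) - 7 ≡ 10. → (8, 10)
3A: (8, 10) + (13, 7). λ = (7 - 10)/(13 - 8) ≡ 14/5 mod 17. 5⁻¹ ≡ 7 (mod 17) since 5·7 = 35 ≡ 1, so λ ≡ 13.
  x = λ² - 8 - 13 = 169 - 21 ≡ 12; y = λ·(8 - 12) - 10 ≡ 6. → (12, 6)
4A: (12, 6) + (13, 7). λ = (7 - 6)/(13 - 12) ≡ 1/1 mod 17. 1⁻¹ ≡ 1 (mod 17) since 1·1 = 1 ≡ 1, so λ ≡ 1.
  x = λ² - 12 - 13 = 1 - 25 ≡ 10; y = λ·(12 - 10) - 6 ≡ 13. → (10, 13)
4A = (10, 13).
Next 3B:
Repeated addition: build up to 3B.
2B: tangent at (6, 11): λ = (3·6² + 3)/(2·11) ≡ 9/5. 5⁻¹ ≡ 7 (mod 17), so λ ≡ 9·7 ≡ 12.
  x = λ² - 6 - 6 = 144 - 12 ≡ 13; y = λ·(6 - 13) - 11 ≡ 7. → (13, 7)
3B: (13, 7) + (6, 11). λ = (11 - 7)/(6 - 13) ≡ 4/10 mod 17. 10⁻¹ ≡ 12 (mod 17) since 10·12 = 120 ≡ 1, so λ ≡ 14.
  x = λ² - 13 - 6 = 196 - 19 ≡ 7; y = λ·(13 - 7) - 7 ≡ 9. → (7, 9)
3B = (7, 9).
Finally 4A + 3B:
(10, 13) + (7, 9). λ = (9 - 13)/(7 - 10) ≡ 13/14 mod 17. 14⁻¹ ≡ 11 (mod 17), so λ ≡ 7.
  x = λ² - 10 - 7 = 49 - 17 ≡ 15; y = λ·(10 - 15) - 13 ≡ 3. → (15, 3)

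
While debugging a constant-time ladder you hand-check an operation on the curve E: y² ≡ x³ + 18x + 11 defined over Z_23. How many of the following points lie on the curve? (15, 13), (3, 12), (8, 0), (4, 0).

1

(15, 13): 13² ≡ 8, rhs ≡ 22 → off.
(3, 12): 12² ≡ 6, rhs ≡ 0 → off.
(8, 0): 0² ≡ 0, rhs ≡ 0 → on.
(4, 0): 0² ≡ 0, rhs ≡ 9 → off.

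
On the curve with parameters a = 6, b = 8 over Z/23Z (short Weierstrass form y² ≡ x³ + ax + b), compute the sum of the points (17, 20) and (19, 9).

(0, 13)

(17, 20) + (19, 9). λ = (9 - 20)/(19 - 17) ≡ 12/2 mod 23. 2⁻¹ ≡ 12 (mod 23) since 2·12 = 24 ≡ 1, so λ ≡ 6.
  x = λ² - 17 - 19 = 36 - 36 ≡ 0; y = λ·(17 - 0) - 20 ≡ 13. → (0, 13)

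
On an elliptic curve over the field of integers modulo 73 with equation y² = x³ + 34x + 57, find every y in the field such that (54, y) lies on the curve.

12, 61

x³ + 34x + 57 = 159357 ≡ 71 (mod 73).
Square roots of 71 mod 73: 12 and 61 (since 12² = 144 ≡ 71).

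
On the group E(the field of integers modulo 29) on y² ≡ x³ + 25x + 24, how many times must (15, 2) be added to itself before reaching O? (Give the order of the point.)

7

2P: tangent at (15, 2): λ = (3·15² + 25)/(2·2) ≡ 4/4. 4⁻¹ ≡ 22 (mod 29), so λ ≡ 4·22 ≡ 1.
  x = λ² - 15 - 15 = 1 - 30 ≡ 0; y = λ·(15 - 0) - 2 ≡ 13. → (0, 13)
3P: (0, 13) + (15, 2). λ = (2 - 13)/(15 - 0) ≡ 18/15 mod 29. 15⁻¹ ≡ 2 (mod 29), so λ ≡ 7.
  x = λ² - 0 - 15 = 49 - 15 ≡ 5; y = λ·(0 - 5) - 13 ≡ 10. → (5, 10)
4P: (5, 10) + (15, 2). λ = (2 - 10)/(15 - 5) ≡ 21/10 mod 29. 10⁻¹ ≡ 3 (mod 29) since 10·3 = 30 ≡ 1, so λ ≡ 5.
  x = λ² - 5 - 15 = 25 - 20 ≡ 5; y = λ·(5 - 5) - 10 ≡ 19. → (5, 19)
5P: (5, 19) + (15, 2). λ = (2 - 19)/(15 - 5) ≡ 12/10 mod 29. 10⁻¹ ≡ 3 (mod 29), so λ ≡ 7.
  x = λ² - 5 - 15 = 49 - 20 ≡ 0; y = λ·(5 - 0) - 19 ≡ 16. → (0, 16)
6P: (0, 16) + (15, 2). λ = (2 - 16)/(15 - 0) ≡ 15/15 mod 29. 15⁻¹ ≡ 2 (mod 29), so λ ≡ 1.
  x = λ² - 0 - 15 = 1 - 15 ≡ 15; y = λ·(0 - 15) - 16 ≡ 27. → (15, 27)
7P: (15, 27) + (15, 2): same x and y₁ ≡ -y₂, so the sum is O.
7P = O, so the order is 7.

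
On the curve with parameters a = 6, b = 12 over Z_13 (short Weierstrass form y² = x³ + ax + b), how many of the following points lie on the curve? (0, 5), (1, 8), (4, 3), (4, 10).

(0, 5): 5² ≡ 12, rhs ≡ 12 → on.
(1, 8): 8² ≡ 12, rhs ≡ 6 → off.
(4, 3): 3² ≡ 9, rhs ≡ 9 → on.
(4, 10): 10² ≡ 9, rhs ≡ 9 → on.

3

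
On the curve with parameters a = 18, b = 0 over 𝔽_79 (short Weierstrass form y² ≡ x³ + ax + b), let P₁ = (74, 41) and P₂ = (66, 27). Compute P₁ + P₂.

(26, 43)

(74, 41) + (66, 27). λ = (27 - 41)/(66 - 74) ≡ 65/71 mod 79. 71⁻¹ ≡ 69 (mod 79), so λ ≡ 61.
  x = λ² - 74 - 66 = 3721 - 140 ≡ 26; y = λ·(74 - 26) - 41 ≡ 43. → (26, 43)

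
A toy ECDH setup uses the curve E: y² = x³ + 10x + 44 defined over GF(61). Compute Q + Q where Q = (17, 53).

tangent at (17, 53): λ = (3·17² + 10)/(2·53) ≡ 23/45. 45⁻¹ ≡ 19 (mod 61) since 45·19 = 855 ≡ 1, so λ ≡ 23·19 ≡ 10.
  x = λ² - 17 - 17 = 100 - 34 ≡ 5; y = λ·(17 - 5) - 53 ≡ 6. → (5, 6)

(5, 6)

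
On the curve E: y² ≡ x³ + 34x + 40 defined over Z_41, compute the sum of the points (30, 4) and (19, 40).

(30, 4) + (19, 40). λ = (40 - 4)/(19 - 30) ≡ 36/30 mod 41. 30⁻¹ ≡ 26 (mod 41) since 30·26 = 780 ≡ 1, so λ ≡ 34.
  x = λ² - 30 - 19 = 1156 - 49 ≡ 0; y = λ·(30 - 0) - 4 ≡ 32. → (0, 32)

(0, 32)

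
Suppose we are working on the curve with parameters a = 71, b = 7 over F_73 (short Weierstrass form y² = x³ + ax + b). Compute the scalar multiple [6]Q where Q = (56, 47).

Repeated addition: build up to 6Q.
2Q: tangent at (56, 47): λ = (3·56² + 71)/(2·47) ≡ 62/21. 21⁻¹ ≡ 7 (mod 73) since 21·7 = 147 ≡ 1, so λ ≡ 62·7 ≡ 69.
  x = λ² - 56 - 56 = 4761 - 112 ≡ 50; y = λ·(56 - 50) - 47 ≡ 2. → (50, 2)
3Q: (50, 2) + (56, 47). λ = (47 - 2)/(56 - 50) ≡ 45/6 mod 73. 6⁻¹ ≡ 61 (mod 73), so λ ≡ 44.
  x = λ² - 50 - 56 = 1936 - 106 ≡ 5; y = λ·(50 - 5) - 2 ≡ 7. → (5, 7)
4Q: (5, 7) + (56, 47). λ = (47 - 7)/(56 - 5) ≡ 40/51 mod 73. 51⁻¹ ≡ 63 (mod 73), so λ ≡ 38.
  x = λ² - 5 - 56 = 1444 - 61 ≡ 69; y = λ·(5 - 69) - 7 ≡ 43. → (69, 43)
5Q: (69, 43) + (56, 47). λ = (47 - 43)/(56 - 69) ≡ 4/60 mod 73. 60⁻¹ ≡ 28 (mod 73), so λ ≡ 39.
  x = λ² - 69 - 56 = 1521 - 125 ≡ 9; y = λ·(69 - 9) - 43 ≡ 34. → (9, 34)
6Q: (9, 34) + (56, 47). λ = (47 - 34)/(56 - 9) ≡ 13/47 mod 73. 47⁻¹ ≡ 14 (mod 73), so λ ≡ 36.
  x = λ² - 9 - 56 = 1296 - 65 ≡ 63; y = λ·(9 - 63) - 34 ≡ 66. → (63, 66)

(63, 66)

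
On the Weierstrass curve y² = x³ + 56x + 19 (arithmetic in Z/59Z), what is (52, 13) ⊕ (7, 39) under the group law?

(48, 45)

(52, 13) + (7, 39). λ = (39 - 13)/(7 - 52) ≡ 26/14 mod 59. 14⁻¹ ≡ 38 (mod 59) since 14·38 = 532 ≡ 1, so λ ≡ 44.
  x = λ² - 52 - 7 = 1936 - 59 ≡ 48; y = λ·(52 - 48) - 13 ≡ 45. → (48, 45)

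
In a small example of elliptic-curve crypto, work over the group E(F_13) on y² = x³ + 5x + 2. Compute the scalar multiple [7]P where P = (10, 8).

(10, 8)

Repeated addition: build up to 7P.
2P: tangent at (10, 8): λ = (3·10² + 5)/(2·8) ≡ 6/3. 3⁻¹ ≡ 9 (mod 13), so λ ≡ 6·9 ≡ 2.
  x = λ² - 10 - 10 = 4 - 20 ≡ 10; y = λ·(10 - 10) - 8 ≡ 5. → (10, 5)
3P: (10, 5) + (10, 8): same x and y₁ ≡ -y₂, so the sum is the point at infinity.
4P: the point at infinity + (10, 8) = (10, 8) (identity).
5P: tangent at (10, 8): λ = (3·10² + 5)/(2·8) ≡ 6/3. 3⁻¹ ≡ 9 (mod 13), so λ ≡ 6·9 ≡ 2.
  x = λ² - 10 - 10 = 4 - 20 ≡ 10; y = λ·(10 - 10) - 8 ≡ 5. → (10, 5)
6P: (10, 5) + (10, 8): same x and y₁ ≡ -y₂, so the sum is the point at infinity.
7P: the point at infinity + (10, 8) = (10, 8) (identity).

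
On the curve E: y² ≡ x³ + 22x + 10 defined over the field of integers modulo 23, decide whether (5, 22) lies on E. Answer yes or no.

y² = 22² ≡ 1; x³ + 22x + 10 = 245 ≡ 15 (mod 23). 1 ≠ 15.

no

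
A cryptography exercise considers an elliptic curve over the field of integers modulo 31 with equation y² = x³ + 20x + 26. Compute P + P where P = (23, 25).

(25, 0)

tangent at (23, 25): λ = (3·23² + 20)/(2·25) ≡ 26/19. 19⁻¹ ≡ 18 (mod 31), so λ ≡ 26·18 ≡ 3.
  x = λ² - 23 - 23 = 9 - 46 ≡ 25; y = λ·(23 - 25) - 25 ≡ 0. → (25, 0)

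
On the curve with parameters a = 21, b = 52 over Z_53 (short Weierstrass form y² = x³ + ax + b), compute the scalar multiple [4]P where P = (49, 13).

(14, 4)

Repeated addition: build up to 4P.
2P: tangent at (49, 13): λ = (3·49² + 21)/(2·13) ≡ 16/26. 26⁻¹ ≡ 51 (mod 53), so λ ≡ 16·51 ≡ 21.
  x = λ² - 49 - 49 = 441 - 98 ≡ 25; y = λ·(49 - 25) - 13 ≡ 14. → (25, 14)
3P: (25, 14) + (49, 13). λ = (13 - 14)/(49 - 25) ≡ 52/24 mod 53. 24⁻¹ ≡ 42 (mod 53), so λ ≡ 11.
  x = λ² - 25 - 49 = 121 - 74 ≡ 47; y = λ·(25 - 47) - 14 ≡ 9. → (47, 9)
4P: (47, 9) + (49, 13). λ = (13 - 9)/(49 - 47) ≡ 4/2 mod 53. 2⁻¹ ≡ 27 (mod 53) since 2·27 = 54 ≡ 1, so λ ≡ 2.
  x = λ² - 47 - 49 = 4 - 96 ≡ 14; y = λ·(47 - 14) - 9 ≡ 4. → (14, 4)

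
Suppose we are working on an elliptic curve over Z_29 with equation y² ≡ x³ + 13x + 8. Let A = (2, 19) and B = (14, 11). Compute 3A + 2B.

First 3A:
Repeated addition: build up to 3A.
2A: tangent at (2, 19): λ = (3·2² + 13)/(2·19) ≡ 25/9. 9⁻¹ ≡ 13 (mod 29), so λ ≡ 25·13 ≡ 6.
  x = λ² - 2 - 2 = 36 - 4 ≡ 3; y = λ·(2 - 3) - 19 ≡ 4. → (3, 4)
3A: (3, 4) + (2, 19). λ = (19 - 4)/(2 - 3) ≡ 15/28 mod 29. 28⁻¹ ≡ 28 (mod 29), so λ ≡ 14.
  x = λ² - 3 - 2 = 196 - 5 ≡ 17; y = λ·(3 - 17) - 4 ≡ 3. → (17, 3)
3A = (17, 3).
Next 2B:
Repeated addition: build up to 2B.
2B: tangent at (14, 11): λ = (3·14² + 13)/(2·11) ≡ 21/22. 22⁻¹ ≡ 4 (mod 29), so λ ≡ 21·4 ≡ 26.
  x = λ² - 14 - 14 = 676 - 28 ≡ 10; y = λ·(14 - 10) - 11 ≡ 6. → (10, 6)
2B = (10, 6).
Finally 3A + 2B:
(17, 3) + (10, 6). λ = (6 - 3)/(10 - 17) ≡ 3/22 mod 29. 22⁻¹ ≡ 4 (mod 29) since 22·4 = 88 ≡ 1, so λ ≡ 12.
  x = λ² - 17 - 10 = 144 - 27 ≡ 1; y = λ·(17 - 1) - 3 ≡ 15. → (1, 15)

(1, 15)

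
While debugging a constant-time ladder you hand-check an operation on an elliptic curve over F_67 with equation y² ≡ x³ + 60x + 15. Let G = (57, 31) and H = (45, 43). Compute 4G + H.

First 4G:
Repeated addition: build up to 4G.
2G: tangent at (57, 31): λ = (3·57² + 60)/(2·31) ≡ 25/62. 62⁻¹ ≡ 40 (mod 67) since 62·40 = 2480 ≡ 1, so λ ≡ 25·40 ≡ 62.
  x = λ² - 57 - 57 = 3844 - 114 ≡ 45; y = λ·(57 - 45) - 31 ≡ 43. → (45, 43)
3G: (45, 43) + (57, 31). λ = (31 - 43)/(57 - 45) ≡ 55/12 mod 67. 12⁻¹ ≡ 28 (mod 67) since 12·28 = 336 ≡ 1, so λ ≡ 66.
  x = λ² - 45 - 57 = 4356 - 102 ≡ 33; y = λ·(45 - 33) - 43 ≡ 12. → (33, 12)
4G: (33, 12) + (57, 31). λ = (31 - 12)/(57 - 33) ≡ 19/24 mod 67. 24⁻¹ ≡ 14 (mod 67), so λ ≡ 65.
  x = λ² - 33 - 57 = 4225 - 90 ≡ 48; y = λ·(33 - 48) - 12 ≡ 18. → (48, 18)
4G = (48, 18).
Finally 4G + H:
(48, 18) + (45, 43). λ = (43 - 18)/(45 - 48) ≡ 25/64 mod 67. 64⁻¹ ≡ 22 (mod 67), so λ ≡ 14.
  x = λ² - 48 - 45 = 196 - 93 ≡ 36; y = λ·(48 - 36) - 18 ≡ 16. → (36, 16)

(36, 16)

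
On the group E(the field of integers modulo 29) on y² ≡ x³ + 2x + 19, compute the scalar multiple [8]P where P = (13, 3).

(17, 23)

Repeated addition: build up to 8P.
2P: tangent at (13, 3): λ = (3·13² + 2)/(2·3) ≡ 16/6. 6⁻¹ ≡ 5 (mod 29), so λ ≡ 16·5 ≡ 22.
  x = λ² - 13 - 13 = 484 - 26 ≡ 23; y = λ·(13 - 23) - 3 ≡ 9. → (23, 9)
3P: (23, 9) + (13, 3). λ = (3 - 9)/(13 - 23) ≡ 23/19 mod 29. 19⁻¹ ≡ 26 (mod 29) since 19·26 = 494 ≡ 1, so λ ≡ 18.
  x = λ² - 23 - 13 = 324 - 36 ≡ 27; y = λ·(23 - 27) - 9 ≡ 6. → (27, 6)
4P: (27, 6) + (13, 3). λ = (3 - 6)/(13 - 27) ≡ 26/15 mod 29. 15⁻¹ ≡ 2 (mod 29), so λ ≡ 23.
  x = λ² - 27 - 13 = 529 - 40 ≡ 25; y = λ·(27 - 25) - 6 ≡ 11. → (25, 11)
5P: (25, 11) + (13, 3). λ = (3 - 11)/(13 - 25) ≡ 21/17 mod 29. 17⁻¹ ≡ 12 (mod 29), so λ ≡ 20.
  x = λ² - 25 - 13 = 400 - 38 ≡ 14; y = λ·(25 - 14) - 11 ≡ 6. → (14, 6)
6P: (14, 6) + (13, 3). λ = (3 - 6)/(13 - 14) ≡ 26/28 mod 29. 28⁻¹ ≡ 28 (mod 29) since 28·28 = 784 ≡ 1, so λ ≡ 3.
  x = λ² - 14 - 13 = 9 - 27 ≡ 11; y = λ·(14 - 11) - 6 ≡ 3. → (11, 3)
7P: (11, 3) + (13, 3). λ = (3 - 3)/(13 - 11) ≡ 0/2 mod 29. 2⁻¹ ≡ 15 (mod 29) since 2·15 = 30 ≡ 1, so λ ≡ 0.
  x = λ² - 11 - 13 = 0 - 24 ≡ 5; y = λ·(11 - 5) - 3 ≡ 26. → (5, 26)
8P: (5, 26) + (13, 3). λ = (3 - 26)/(13 - 5) ≡ 6/8 mod 29. 8⁻¹ ≡ 11 (mod 29), so λ ≡ 8.
  x = λ² - 5 - 13 = 64 - 18 ≡ 17; y = λ·(5 - 17) - 26 ≡ 23. → (17, 23)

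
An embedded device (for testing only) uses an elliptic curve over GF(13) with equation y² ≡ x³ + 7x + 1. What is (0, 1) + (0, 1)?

tangent at (0, 1): λ = (3·0² + 7)/(2·1) ≡ 7/2. 2⁻¹ ≡ 7 (mod 13), so λ ≡ 7·7 ≡ 10.
  x = λ² - 0 - 0 = 100 - 0 ≡ 9; y = λ·(0 - 9) - 1 ≡ 0. → (9, 0)

(9, 0)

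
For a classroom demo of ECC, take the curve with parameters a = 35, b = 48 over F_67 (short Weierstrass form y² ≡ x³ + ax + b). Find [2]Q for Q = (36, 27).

(59, 23)

tangent at (36, 27): λ = (3·36² + 35)/(2·27) ≡ 37/54. 54⁻¹ ≡ 36 (mod 67), so λ ≡ 37·36 ≡ 59.
  x = λ² - 36 - 36 = 3481 - 72 ≡ 59; y = λ·(36 - 59) - 27 ≡ 23. → (59, 23)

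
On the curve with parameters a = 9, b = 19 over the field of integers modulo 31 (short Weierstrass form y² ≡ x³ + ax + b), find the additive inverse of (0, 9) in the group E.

-(0, 9) = (0, -9 mod 31) = (0, 22).

(0, 22)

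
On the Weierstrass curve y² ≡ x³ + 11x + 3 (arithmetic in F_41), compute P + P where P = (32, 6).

tangent at (32, 6): λ = (3·32² + 11)/(2·6) ≡ 8/12. 12⁻¹ ≡ 24 (mod 41) since 12·24 = 288 ≡ 1, so λ ≡ 8·24 ≡ 28.
  x = λ² - 32 - 32 = 784 - 64 ≡ 23; y = λ·(32 - 23) - 6 ≡ 0. → (23, 0)

(23, 0)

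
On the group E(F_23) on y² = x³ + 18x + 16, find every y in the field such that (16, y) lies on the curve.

none

x³ + 18x + 16 = 4400 ≡ 7 (mod 23).
7 is a non-residue mod 23; no y exists.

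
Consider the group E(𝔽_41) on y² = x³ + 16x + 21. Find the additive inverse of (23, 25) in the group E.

(23, 16)

-(23, 25) = (23, -25 mod 41) = (23, 16).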